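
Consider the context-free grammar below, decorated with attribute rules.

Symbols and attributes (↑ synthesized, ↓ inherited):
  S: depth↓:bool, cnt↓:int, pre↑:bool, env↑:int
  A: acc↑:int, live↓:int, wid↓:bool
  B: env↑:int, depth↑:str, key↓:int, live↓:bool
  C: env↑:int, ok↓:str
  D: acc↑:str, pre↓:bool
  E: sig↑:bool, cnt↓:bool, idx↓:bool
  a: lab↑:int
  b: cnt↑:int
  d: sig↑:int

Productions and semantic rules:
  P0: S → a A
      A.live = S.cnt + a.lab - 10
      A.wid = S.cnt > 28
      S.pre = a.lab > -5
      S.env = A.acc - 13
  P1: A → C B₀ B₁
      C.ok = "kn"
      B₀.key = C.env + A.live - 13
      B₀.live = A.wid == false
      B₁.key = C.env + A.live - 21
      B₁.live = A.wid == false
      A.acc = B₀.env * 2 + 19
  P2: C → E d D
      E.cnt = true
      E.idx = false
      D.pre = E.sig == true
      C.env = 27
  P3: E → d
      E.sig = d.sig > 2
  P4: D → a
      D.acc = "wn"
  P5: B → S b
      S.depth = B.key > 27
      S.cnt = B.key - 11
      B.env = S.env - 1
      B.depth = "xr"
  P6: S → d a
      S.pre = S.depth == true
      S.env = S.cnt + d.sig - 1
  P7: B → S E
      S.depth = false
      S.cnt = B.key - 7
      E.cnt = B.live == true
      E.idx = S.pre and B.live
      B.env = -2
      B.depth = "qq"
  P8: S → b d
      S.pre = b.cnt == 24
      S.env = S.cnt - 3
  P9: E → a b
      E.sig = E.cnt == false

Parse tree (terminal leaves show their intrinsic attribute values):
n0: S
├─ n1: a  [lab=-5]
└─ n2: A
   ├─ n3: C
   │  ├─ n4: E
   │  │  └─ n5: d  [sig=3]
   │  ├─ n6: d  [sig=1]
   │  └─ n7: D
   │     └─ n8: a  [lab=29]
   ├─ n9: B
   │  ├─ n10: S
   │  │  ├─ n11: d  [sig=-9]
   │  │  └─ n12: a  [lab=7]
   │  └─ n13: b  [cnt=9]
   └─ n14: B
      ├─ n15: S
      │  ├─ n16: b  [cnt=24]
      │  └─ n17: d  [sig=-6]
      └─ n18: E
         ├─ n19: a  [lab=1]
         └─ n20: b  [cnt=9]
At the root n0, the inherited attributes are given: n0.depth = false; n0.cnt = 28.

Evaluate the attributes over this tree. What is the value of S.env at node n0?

1. n0.depth = false  [given at root]
2. n0.cnt = 28  [given at root]
3. n1.lab = -5  [terminal]
4. n2.live = 13  [S.cnt + a.lab - 10]
5. n2.wid = false  [S.cnt > 28]
6. n3.ok = "kn"  ["kn"]
7. n4.cnt = true  [true]
8. n4.idx = false  [false]
9. n5.sig = 3  [terminal]
10. n4.sig = true  [d.sig > 2]
11. n6.sig = 1  [terminal]
12. n7.pre = true  [E.sig == true]
13. n8.lab = 29  [terminal]
14. n7.acc = "wn"  ["wn"]
15. n3.env = 27  [27]
16. n9.key = 27  [C.env + A.live - 13]
17. n9.live = true  [A.wid == false]
18. n10.depth = false  [B.key > 27]
19. n10.cnt = 16  [B.key - 11]
20. n11.sig = -9  [terminal]
21. n12.lab = 7  [terminal]
22. n10.pre = false  [S.depth == true]
23. n10.env = 6  [S.cnt + d.sig - 1]
24. n13.cnt = 9  [terminal]
25. n9.env = 5  [S.env - 1]
26. n9.depth = "xr"  ["xr"]
27. n14.key = 19  [C.env + A.live - 21]
28. n14.live = true  [A.wid == false]
29. n15.depth = false  [false]
30. n15.cnt = 12  [B.key - 7]
31. n16.cnt = 24  [terminal]
32. n17.sig = -6  [terminal]
33. n15.pre = true  [b.cnt == 24]
34. n15.env = 9  [S.cnt - 3]
35. n18.cnt = true  [B.live == true]
36. n18.idx = true  [S.pre and B.live]
37. n19.lab = 1  [terminal]
38. n20.cnt = 9  [terminal]
39. n18.sig = false  [E.cnt == false]
40. n14.env = -2  [-2]
41. n14.depth = "qq"  ["qq"]
42. n2.acc = 29  [B₀.env * 2 + 19]
43. n0.pre = false  [a.lab > -5]
44. n0.env = 16  [A.acc - 13]

16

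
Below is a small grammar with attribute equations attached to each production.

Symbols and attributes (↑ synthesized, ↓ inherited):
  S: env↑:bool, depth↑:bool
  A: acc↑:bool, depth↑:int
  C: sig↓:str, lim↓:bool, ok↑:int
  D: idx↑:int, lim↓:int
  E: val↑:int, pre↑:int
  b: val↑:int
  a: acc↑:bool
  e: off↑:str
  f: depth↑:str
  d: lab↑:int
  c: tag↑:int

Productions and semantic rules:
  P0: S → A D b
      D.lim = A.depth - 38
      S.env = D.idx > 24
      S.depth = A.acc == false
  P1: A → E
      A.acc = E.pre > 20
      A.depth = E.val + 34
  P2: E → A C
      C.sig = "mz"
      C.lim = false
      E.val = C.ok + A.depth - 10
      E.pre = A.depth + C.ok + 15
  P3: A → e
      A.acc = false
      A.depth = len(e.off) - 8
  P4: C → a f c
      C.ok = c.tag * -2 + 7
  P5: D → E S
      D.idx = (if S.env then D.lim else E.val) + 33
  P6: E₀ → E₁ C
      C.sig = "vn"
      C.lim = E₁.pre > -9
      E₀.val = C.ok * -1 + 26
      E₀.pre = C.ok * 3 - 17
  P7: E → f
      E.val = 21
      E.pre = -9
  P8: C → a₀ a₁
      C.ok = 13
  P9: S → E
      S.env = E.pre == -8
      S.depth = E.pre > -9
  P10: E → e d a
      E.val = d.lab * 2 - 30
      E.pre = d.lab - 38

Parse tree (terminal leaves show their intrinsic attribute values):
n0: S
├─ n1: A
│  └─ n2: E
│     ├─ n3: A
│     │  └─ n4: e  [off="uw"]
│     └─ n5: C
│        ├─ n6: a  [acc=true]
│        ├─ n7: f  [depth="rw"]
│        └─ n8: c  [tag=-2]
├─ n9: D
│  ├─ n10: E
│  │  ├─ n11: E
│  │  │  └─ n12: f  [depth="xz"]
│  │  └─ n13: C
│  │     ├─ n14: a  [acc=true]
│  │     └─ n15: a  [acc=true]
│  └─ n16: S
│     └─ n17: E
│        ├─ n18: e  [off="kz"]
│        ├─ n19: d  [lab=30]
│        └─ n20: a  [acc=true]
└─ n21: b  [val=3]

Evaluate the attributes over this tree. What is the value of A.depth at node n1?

1. n4.off = "uw"  [terminal]
2. n3.acc = false  [false]
3. n3.depth = -6  [len(e.off) - 8]
4. n5.sig = "mz"  ["mz"]
5. n5.lim = false  [false]
6. n6.acc = true  [terminal]
7. n7.depth = "rw"  [terminal]
8. n8.tag = -2  [terminal]
9. n5.ok = 11  [c.tag * -2 + 7]
10. n2.val = -5  [C.ok + A.depth - 10]
11. n2.pre = 20  [A.depth + C.ok + 15]
12. n1.acc = false  [E.pre > 20]
13. n1.depth = 29  [E.val + 34]
14. n9.lim = -9  [A.depth - 38]
15. n12.depth = "xz"  [terminal]
16. n11.val = 21  [21]
17. n11.pre = -9  [-9]
18. n13.sig = "vn"  ["vn"]
19. n13.lim = false  [E₁.pre > -9]
20. n14.acc = true  [terminal]
21. n15.acc = true  [terminal]
22. n13.ok = 13  [13]
23. n10.val = 13  [C.ok * -1 + 26]
24. n10.pre = 22  [C.ok * 3 - 17]
25. n18.off = "kz"  [terminal]
26. n19.lab = 30  [terminal]
27. n20.acc = true  [terminal]
28. n17.val = 30  [d.lab * 2 - 30]
29. n17.pre = -8  [d.lab - 38]
30. n16.env = true  [E.pre == -8]
31. n16.depth = true  [E.pre > -9]
32. n9.idx = 24  [(if S.env then D.lim else E.val) + 33]
33. n21.val = 3  [terminal]
34. n0.env = false  [D.idx > 24]
35. n0.depth = true  [A.acc == false]

29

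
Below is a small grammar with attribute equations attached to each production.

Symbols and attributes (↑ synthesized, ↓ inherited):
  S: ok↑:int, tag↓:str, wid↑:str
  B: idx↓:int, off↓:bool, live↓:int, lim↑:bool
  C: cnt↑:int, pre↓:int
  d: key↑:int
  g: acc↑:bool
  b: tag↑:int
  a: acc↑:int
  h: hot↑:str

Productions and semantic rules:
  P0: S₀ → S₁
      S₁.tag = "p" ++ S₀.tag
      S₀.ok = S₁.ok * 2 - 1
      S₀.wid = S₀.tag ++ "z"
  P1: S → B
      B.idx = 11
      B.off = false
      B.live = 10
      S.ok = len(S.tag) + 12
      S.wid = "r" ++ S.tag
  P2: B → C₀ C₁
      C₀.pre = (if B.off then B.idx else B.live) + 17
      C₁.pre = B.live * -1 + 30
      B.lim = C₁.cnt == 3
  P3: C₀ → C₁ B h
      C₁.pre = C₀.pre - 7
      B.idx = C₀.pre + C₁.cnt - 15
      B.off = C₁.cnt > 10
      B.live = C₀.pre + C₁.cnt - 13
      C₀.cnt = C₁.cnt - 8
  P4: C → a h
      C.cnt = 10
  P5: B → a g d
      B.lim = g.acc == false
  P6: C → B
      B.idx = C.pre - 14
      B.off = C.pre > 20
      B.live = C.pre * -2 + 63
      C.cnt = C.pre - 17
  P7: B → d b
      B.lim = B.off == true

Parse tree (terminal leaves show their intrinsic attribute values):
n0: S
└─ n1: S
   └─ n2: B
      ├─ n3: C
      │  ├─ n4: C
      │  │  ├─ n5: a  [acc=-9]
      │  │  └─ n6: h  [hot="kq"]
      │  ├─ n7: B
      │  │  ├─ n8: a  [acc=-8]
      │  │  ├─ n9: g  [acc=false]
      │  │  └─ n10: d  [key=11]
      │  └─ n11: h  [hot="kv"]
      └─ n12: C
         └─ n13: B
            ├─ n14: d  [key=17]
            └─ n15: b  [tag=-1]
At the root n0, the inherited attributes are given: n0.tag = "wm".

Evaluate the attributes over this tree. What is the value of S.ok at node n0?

1. n0.tag = "wm"  [given at root]
2. n1.tag = "pwm"  ["p" ++ S₀.tag]
3. n2.idx = 11  [11]
4. n2.off = false  [false]
5. n2.live = 10  [10]
6. n3.pre = 27  [(if B.off then B.idx else B.live) + 17]
7. n4.pre = 20  [C₀.pre - 7]
8. n5.acc = -9  [terminal]
9. n6.hot = "kq"  [terminal]
10. n4.cnt = 10  [10]
11. n7.idx = 22  [C₀.pre + C₁.cnt - 15]
12. n7.off = false  [C₁.cnt > 10]
13. n7.live = 24  [C₀.pre + C₁.cnt - 13]
14. n8.acc = -8  [terminal]
15. n9.acc = false  [terminal]
16. n10.key = 11  [terminal]
17. n7.lim = true  [g.acc == false]
18. n11.hot = "kv"  [terminal]
19. n3.cnt = 2  [C₁.cnt - 8]
20. n12.pre = 20  [B.live * -1 + 30]
21. n13.idx = 6  [C.pre - 14]
22. n13.off = false  [C.pre > 20]
23. n13.live = 23  [C.pre * -2 + 63]
24. n14.key = 17  [terminal]
25. n15.tag = -1  [terminal]
26. n13.lim = false  [B.off == true]
27. n12.cnt = 3  [C.pre - 17]
28. n2.lim = true  [C₁.cnt == 3]
29. n1.ok = 15  [len(S.tag) + 12]
30. n1.wid = "rpwm"  ["r" ++ S.tag]
31. n0.ok = 29  [S₁.ok * 2 - 1]
32. n0.wid = "wmz"  [S₀.tag ++ "z"]

29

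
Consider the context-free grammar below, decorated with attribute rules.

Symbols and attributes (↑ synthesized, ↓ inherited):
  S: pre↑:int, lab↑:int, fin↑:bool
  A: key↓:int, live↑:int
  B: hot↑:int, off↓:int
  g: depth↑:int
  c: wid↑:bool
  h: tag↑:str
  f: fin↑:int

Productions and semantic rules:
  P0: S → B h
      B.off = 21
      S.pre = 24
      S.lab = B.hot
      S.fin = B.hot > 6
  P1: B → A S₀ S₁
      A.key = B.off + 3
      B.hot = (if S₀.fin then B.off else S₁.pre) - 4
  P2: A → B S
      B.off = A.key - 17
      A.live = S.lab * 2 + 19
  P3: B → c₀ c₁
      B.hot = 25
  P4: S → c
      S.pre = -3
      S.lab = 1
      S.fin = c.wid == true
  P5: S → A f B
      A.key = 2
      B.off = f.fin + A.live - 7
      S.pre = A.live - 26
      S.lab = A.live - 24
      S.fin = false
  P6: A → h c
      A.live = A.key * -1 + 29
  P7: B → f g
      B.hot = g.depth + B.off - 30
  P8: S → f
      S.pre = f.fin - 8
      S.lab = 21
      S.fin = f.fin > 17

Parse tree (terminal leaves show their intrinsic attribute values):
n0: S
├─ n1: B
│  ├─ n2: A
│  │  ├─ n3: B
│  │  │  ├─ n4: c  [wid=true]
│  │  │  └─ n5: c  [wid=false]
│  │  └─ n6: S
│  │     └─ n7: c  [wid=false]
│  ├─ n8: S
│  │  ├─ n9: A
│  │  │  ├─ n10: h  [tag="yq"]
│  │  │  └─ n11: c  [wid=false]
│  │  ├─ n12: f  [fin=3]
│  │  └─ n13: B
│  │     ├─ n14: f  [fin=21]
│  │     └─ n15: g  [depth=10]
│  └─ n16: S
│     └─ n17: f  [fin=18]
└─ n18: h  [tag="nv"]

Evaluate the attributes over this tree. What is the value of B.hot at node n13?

1. n1.off = 21  [21]
2. n2.key = 24  [B.off + 3]
3. n3.off = 7  [A.key - 17]
4. n4.wid = true  [terminal]
5. n5.wid = false  [terminal]
6. n3.hot = 25  [25]
7. n7.wid = false  [terminal]
8. n6.pre = -3  [-3]
9. n6.lab = 1  [1]
10. n6.fin = false  [c.wid == true]
11. n2.live = 21  [S.lab * 2 + 19]
12. n9.key = 2  [2]
13. n10.tag = "yq"  [terminal]
14. n11.wid = false  [terminal]
15. n9.live = 27  [A.key * -1 + 29]
16. n12.fin = 3  [terminal]
17. n13.off = 23  [f.fin + A.live - 7]
18. n14.fin = 21  [terminal]
19. n15.depth = 10  [terminal]
20. n13.hot = 3  [g.depth + B.off - 30]
21. n8.pre = 1  [A.live - 26]
22. n8.lab = 3  [A.live - 24]
23. n8.fin = false  [false]
24. n17.fin = 18  [terminal]
25. n16.pre = 10  [f.fin - 8]
26. n16.lab = 21  [21]
27. n16.fin = true  [f.fin > 17]
28. n1.hot = 6  [(if S₀.fin then B.off else S₁.pre) - 4]
29. n18.tag = "nv"  [terminal]
30. n0.pre = 24  [24]
31. n0.lab = 6  [B.hot]
32. n0.fin = false  [B.hot > 6]

3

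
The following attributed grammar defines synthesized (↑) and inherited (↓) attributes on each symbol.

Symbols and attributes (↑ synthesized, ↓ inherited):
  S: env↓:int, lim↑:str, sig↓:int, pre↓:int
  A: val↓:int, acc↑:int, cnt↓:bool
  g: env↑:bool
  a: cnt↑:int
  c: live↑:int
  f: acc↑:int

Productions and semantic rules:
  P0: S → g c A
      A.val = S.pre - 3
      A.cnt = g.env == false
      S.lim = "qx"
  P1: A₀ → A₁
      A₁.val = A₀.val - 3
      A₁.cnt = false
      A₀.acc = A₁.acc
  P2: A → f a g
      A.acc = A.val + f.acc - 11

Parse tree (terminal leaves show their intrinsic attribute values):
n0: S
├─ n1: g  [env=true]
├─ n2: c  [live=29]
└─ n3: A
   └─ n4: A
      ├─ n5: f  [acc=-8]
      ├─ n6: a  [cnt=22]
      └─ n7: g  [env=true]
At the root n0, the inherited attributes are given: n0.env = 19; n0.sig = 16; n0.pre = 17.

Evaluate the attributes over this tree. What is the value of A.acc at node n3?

-8

1. n0.env = 19  [given at root]
2. n0.sig = 16  [given at root]
3. n0.pre = 17  [given at root]
4. n1.env = true  [terminal]
5. n2.live = 29  [terminal]
6. n3.val = 14  [S.pre - 3]
7. n3.cnt = false  [g.env == false]
8. n4.val = 11  [A₀.val - 3]
9. n4.cnt = false  [false]
10. n5.acc = -8  [terminal]
11. n6.cnt = 22  [terminal]
12. n7.env = true  [terminal]
13. n4.acc = -8  [A.val + f.acc - 11]
14. n3.acc = -8  [A₁.acc]
15. n0.lim = "qx"  ["qx"]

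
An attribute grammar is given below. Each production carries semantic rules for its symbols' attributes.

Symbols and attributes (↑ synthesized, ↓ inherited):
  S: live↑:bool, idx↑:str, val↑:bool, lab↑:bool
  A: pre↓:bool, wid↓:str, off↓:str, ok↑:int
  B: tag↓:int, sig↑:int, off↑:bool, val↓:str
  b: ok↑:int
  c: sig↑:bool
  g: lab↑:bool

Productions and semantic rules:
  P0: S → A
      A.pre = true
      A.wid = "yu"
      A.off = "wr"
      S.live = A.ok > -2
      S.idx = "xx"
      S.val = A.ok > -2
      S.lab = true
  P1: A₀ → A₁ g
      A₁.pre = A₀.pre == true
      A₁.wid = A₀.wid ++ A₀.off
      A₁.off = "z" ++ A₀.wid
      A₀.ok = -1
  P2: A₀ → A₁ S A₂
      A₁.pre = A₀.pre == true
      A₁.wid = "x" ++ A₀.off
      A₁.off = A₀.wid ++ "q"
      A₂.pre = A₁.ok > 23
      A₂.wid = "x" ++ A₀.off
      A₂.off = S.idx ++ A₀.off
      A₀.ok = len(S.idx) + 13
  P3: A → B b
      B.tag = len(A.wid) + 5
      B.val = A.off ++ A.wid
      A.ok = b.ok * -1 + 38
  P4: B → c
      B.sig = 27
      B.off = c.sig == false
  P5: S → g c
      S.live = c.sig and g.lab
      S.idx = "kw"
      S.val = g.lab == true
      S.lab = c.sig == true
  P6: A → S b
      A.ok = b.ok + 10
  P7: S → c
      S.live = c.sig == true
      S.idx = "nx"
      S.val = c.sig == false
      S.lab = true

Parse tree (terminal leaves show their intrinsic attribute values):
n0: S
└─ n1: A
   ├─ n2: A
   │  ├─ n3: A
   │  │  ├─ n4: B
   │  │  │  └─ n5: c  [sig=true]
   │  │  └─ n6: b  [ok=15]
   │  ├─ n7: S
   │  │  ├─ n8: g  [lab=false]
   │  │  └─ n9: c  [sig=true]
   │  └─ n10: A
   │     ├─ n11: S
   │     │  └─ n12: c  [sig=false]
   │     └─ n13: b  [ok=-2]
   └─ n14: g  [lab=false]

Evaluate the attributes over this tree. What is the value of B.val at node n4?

"yuwrqxzyu"

1. n1.pre = true  [true]
2. n1.wid = "yu"  ["yu"]
3. n1.off = "wr"  ["wr"]
4. n2.pre = true  [A₀.pre == true]
5. n2.wid = "yuwr"  [A₀.wid ++ A₀.off]
6. n2.off = "zyu"  ["z" ++ A₀.wid]
7. n3.pre = true  [A₀.pre == true]
8. n3.wid = "xzyu"  ["x" ++ A₀.off]
9. n3.off = "yuwrq"  [A₀.wid ++ "q"]
10. n4.tag = 9  [len(A.wid) + 5]
11. n4.val = "yuwrqxzyu"  [A.off ++ A.wid]
12. n5.sig = true  [terminal]
13. n4.sig = 27  [27]
14. n4.off = false  [c.sig == false]
15. n6.ok = 15  [terminal]
16. n3.ok = 23  [b.ok * -1 + 38]
17. n8.lab = false  [terminal]
18. n9.sig = true  [terminal]
19. n7.live = false  [c.sig and g.lab]
20. n7.idx = "kw"  ["kw"]
21. n7.val = false  [g.lab == true]
22. n7.lab = true  [c.sig == true]
23. n10.pre = false  [A₁.ok > 23]
24. n10.wid = "xzyu"  ["x" ++ A₀.off]
25. n10.off = "kwzyu"  [S.idx ++ A₀.off]
26. n12.sig = false  [terminal]
27. n11.live = false  [c.sig == true]
28. n11.idx = "nx"  ["nx"]
29. n11.val = true  [c.sig == false]
30. n11.lab = true  [true]
31. n13.ok = -2  [terminal]
32. n10.ok = 8  [b.ok + 10]
33. n2.ok = 15  [len(S.idx) + 13]
34. n14.lab = false  [terminal]
35. n1.ok = -1  [-1]
36. n0.live = true  [A.ok > -2]
37. n0.idx = "xx"  ["xx"]
38. n0.val = true  [A.ok > -2]
39. n0.lab = true  [true]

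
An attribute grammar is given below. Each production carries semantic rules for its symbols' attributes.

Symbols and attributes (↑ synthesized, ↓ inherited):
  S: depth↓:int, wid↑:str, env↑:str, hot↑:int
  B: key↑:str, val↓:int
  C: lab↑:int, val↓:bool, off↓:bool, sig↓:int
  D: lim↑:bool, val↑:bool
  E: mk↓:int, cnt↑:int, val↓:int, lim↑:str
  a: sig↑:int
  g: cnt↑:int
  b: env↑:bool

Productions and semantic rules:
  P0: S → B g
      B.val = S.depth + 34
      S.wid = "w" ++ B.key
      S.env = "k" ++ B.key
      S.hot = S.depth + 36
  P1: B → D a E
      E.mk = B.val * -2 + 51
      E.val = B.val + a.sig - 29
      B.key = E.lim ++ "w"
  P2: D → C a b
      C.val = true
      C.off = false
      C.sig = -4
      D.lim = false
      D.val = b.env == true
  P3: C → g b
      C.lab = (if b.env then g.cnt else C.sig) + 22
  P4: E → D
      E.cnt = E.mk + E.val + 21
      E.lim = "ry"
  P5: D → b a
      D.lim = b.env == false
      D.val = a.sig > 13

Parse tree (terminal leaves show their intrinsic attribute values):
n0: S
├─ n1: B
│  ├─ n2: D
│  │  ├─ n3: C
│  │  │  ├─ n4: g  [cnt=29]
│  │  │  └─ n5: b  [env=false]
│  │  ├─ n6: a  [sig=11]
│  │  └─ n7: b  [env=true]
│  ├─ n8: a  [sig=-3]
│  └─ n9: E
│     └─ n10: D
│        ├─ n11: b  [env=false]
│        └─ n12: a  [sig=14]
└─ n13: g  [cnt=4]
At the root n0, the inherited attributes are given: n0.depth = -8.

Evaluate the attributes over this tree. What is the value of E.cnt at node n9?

1. n0.depth = -8  [given at root]
2. n1.val = 26  [S.depth + 34]
3. n3.val = true  [true]
4. n3.off = false  [false]
5. n3.sig = -4  [-4]
6. n4.cnt = 29  [terminal]
7. n5.env = false  [terminal]
8. n3.lab = 18  [(if b.env then g.cnt else C.sig) + 22]
9. n6.sig = 11  [terminal]
10. n7.env = true  [terminal]
11. n2.lim = false  [false]
12. n2.val = true  [b.env == true]
13. n8.sig = -3  [terminal]
14. n9.mk = -1  [B.val * -2 + 51]
15. n9.val = -6  [B.val + a.sig - 29]
16. n11.env = false  [terminal]
17. n12.sig = 14  [terminal]
18. n10.lim = true  [b.env == false]
19. n10.val = true  [a.sig > 13]
20. n9.cnt = 14  [E.mk + E.val + 21]
21. n9.lim = "ry"  ["ry"]
22. n1.key = "ryw"  [E.lim ++ "w"]
23. n13.cnt = 4  [terminal]
24. n0.wid = "wryw"  ["w" ++ B.key]
25. n0.env = "kryw"  ["k" ++ B.key]
26. n0.hot = 28  [S.depth + 36]

14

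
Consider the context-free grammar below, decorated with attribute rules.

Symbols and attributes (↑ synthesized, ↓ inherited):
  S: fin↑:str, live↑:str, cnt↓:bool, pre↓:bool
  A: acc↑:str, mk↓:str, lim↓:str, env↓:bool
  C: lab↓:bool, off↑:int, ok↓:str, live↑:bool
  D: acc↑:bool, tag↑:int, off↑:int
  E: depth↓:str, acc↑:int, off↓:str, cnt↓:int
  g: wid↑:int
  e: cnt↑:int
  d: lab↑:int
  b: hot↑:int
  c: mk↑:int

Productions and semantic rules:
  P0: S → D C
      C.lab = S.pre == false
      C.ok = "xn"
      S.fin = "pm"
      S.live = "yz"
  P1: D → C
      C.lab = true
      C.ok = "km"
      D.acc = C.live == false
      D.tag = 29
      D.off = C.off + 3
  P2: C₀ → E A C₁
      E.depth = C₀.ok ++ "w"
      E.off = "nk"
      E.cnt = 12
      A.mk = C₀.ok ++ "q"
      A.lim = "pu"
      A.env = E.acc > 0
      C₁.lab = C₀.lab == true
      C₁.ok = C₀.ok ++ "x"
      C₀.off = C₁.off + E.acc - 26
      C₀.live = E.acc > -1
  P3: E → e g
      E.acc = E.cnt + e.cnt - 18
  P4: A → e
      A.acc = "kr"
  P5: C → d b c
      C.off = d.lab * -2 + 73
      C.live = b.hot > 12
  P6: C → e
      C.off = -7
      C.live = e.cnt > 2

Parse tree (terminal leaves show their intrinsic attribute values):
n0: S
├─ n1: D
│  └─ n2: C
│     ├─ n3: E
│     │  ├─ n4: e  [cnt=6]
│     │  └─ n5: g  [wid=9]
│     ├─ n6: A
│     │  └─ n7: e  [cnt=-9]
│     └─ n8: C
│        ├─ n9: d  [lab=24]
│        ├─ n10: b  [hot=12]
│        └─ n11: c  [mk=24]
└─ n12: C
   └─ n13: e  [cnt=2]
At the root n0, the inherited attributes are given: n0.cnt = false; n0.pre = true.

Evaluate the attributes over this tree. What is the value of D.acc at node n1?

false

1. n0.cnt = false  [given at root]
2. n0.pre = true  [given at root]
3. n2.lab = true  [true]
4. n2.ok = "km"  ["km"]
5. n3.depth = "kmw"  [C₀.ok ++ "w"]
6. n3.off = "nk"  ["nk"]
7. n3.cnt = 12  [12]
8. n4.cnt = 6  [terminal]
9. n5.wid = 9  [terminal]
10. n3.acc = 0  [E.cnt + e.cnt - 18]
11. n6.mk = "kmq"  [C₀.ok ++ "q"]
12. n6.lim = "pu"  ["pu"]
13. n6.env = false  [E.acc > 0]
14. n7.cnt = -9  [terminal]
15. n6.acc = "kr"  ["kr"]
16. n8.lab = true  [C₀.lab == true]
17. n8.ok = "kmx"  [C₀.ok ++ "x"]
18. n9.lab = 24  [terminal]
19. n10.hot = 12  [terminal]
20. n11.mk = 24  [terminal]
21. n8.off = 25  [d.lab * -2 + 73]
22. n8.live = false  [b.hot > 12]
23. n2.off = -1  [C₁.off + E.acc - 26]
24. n2.live = true  [E.acc > -1]
25. n1.acc = false  [C.live == false]
26. n1.tag = 29  [29]
27. n1.off = 2  [C.off + 3]
28. n12.lab = false  [S.pre == false]
29. n12.ok = "xn"  ["xn"]
30. n13.cnt = 2  [terminal]
31. n12.off = -7  [-7]
32. n12.live = false  [e.cnt > 2]
33. n0.fin = "pm"  ["pm"]
34. n0.live = "yz"  ["yz"]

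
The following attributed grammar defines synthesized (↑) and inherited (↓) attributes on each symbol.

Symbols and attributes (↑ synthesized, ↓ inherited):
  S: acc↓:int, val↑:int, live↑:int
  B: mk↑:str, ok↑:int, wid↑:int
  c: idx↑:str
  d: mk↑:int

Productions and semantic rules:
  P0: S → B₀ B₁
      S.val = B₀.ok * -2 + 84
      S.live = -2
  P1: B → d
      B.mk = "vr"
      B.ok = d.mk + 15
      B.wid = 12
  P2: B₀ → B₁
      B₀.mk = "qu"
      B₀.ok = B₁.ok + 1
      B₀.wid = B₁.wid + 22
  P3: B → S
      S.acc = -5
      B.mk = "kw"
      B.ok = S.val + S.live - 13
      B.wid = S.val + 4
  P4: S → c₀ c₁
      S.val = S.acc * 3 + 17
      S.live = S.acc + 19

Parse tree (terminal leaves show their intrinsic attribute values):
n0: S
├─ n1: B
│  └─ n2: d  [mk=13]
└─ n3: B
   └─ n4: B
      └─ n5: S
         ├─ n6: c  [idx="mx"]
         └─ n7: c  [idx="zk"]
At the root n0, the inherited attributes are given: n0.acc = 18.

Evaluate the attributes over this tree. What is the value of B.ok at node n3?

1. n0.acc = 18  [given at root]
2. n2.mk = 13  [terminal]
3. n1.mk = "vr"  ["vr"]
4. n1.ok = 28  [d.mk + 15]
5. n1.wid = 12  [12]
6. n5.acc = -5  [-5]
7. n6.idx = "mx"  [terminal]
8. n7.idx = "zk"  [terminal]
9. n5.val = 2  [S.acc * 3 + 17]
10. n5.live = 14  [S.acc + 19]
11. n4.mk = "kw"  ["kw"]
12. n4.ok = 3  [S.val + S.live - 13]
13. n4.wid = 6  [S.val + 4]
14. n3.mk = "qu"  ["qu"]
15. n3.ok = 4  [B₁.ok + 1]
16. n3.wid = 28  [B₁.wid + 22]
17. n0.val = 28  [B₀.ok * -2 + 84]
18. n0.live = -2  [-2]

4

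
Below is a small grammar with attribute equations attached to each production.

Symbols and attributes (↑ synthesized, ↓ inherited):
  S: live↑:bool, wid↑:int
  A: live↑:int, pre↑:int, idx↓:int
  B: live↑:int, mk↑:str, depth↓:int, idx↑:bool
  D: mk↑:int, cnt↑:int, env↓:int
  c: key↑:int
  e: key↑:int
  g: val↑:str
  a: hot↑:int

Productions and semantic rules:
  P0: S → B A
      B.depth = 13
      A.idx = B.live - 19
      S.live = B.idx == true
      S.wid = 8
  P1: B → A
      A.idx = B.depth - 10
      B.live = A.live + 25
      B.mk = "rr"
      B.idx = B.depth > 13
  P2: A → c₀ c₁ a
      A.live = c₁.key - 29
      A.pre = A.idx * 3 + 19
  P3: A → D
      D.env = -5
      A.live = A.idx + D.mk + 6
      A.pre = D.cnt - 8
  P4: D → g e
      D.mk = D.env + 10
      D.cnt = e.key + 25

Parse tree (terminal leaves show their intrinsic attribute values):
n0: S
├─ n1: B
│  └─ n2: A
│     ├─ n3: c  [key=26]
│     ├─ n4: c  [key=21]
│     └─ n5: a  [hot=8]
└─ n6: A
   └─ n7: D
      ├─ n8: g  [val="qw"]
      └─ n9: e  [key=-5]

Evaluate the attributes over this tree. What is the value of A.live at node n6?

9

1. n1.depth = 13  [13]
2. n2.idx = 3  [B.depth - 10]
3. n3.key = 26  [terminal]
4. n4.key = 21  [terminal]
5. n5.hot = 8  [terminal]
6. n2.live = -8  [c₁.key - 29]
7. n2.pre = 28  [A.idx * 3 + 19]
8. n1.live = 17  [A.live + 25]
9. n1.mk = "rr"  ["rr"]
10. n1.idx = false  [B.depth > 13]
11. n6.idx = -2  [B.live - 19]
12. n7.env = -5  [-5]
13. n8.val = "qw"  [terminal]
14. n9.key = -5  [terminal]
15. n7.mk = 5  [D.env + 10]
16. n7.cnt = 20  [e.key + 25]
17. n6.live = 9  [A.idx + D.mk + 6]
18. n6.pre = 12  [D.cnt - 8]
19. n0.live = false  [B.idx == true]
20. n0.wid = 8  [8]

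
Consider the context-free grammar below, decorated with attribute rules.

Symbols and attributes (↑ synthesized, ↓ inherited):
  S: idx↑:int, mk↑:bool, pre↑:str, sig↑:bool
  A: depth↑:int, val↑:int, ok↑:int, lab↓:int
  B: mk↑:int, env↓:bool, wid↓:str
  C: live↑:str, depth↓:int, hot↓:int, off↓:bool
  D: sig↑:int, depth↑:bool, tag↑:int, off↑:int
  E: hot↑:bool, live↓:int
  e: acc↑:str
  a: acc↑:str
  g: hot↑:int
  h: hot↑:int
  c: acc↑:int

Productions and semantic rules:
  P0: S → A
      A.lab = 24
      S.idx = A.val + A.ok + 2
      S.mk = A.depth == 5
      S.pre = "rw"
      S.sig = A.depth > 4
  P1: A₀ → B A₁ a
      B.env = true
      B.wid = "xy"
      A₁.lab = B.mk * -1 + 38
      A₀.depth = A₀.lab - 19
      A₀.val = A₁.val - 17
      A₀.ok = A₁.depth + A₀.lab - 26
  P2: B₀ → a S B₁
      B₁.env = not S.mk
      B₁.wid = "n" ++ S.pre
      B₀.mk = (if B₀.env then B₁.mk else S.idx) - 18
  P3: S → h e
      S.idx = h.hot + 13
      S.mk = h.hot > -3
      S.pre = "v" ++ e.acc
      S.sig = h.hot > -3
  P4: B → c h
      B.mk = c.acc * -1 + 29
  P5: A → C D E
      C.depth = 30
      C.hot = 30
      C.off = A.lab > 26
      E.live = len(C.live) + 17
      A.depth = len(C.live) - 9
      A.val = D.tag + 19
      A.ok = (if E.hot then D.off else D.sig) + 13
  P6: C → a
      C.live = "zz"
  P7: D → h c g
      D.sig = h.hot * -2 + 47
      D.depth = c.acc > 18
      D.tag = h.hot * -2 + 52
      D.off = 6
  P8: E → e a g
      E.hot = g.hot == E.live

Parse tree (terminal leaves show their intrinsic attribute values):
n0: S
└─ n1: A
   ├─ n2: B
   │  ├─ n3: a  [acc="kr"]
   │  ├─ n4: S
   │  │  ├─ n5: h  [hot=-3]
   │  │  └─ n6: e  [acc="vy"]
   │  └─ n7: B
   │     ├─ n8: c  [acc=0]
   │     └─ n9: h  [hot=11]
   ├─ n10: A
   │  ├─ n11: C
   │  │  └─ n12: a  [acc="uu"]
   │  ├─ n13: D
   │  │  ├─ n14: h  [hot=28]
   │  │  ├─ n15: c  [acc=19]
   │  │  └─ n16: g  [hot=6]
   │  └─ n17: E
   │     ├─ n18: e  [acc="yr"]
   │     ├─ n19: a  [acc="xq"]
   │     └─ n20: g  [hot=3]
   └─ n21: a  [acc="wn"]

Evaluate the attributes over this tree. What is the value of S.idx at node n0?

-9

1. n1.lab = 24  [24]
2. n2.env = true  [true]
3. n2.wid = "xy"  ["xy"]
4. n3.acc = "kr"  [terminal]
5. n5.hot = -3  [terminal]
6. n6.acc = "vy"  [terminal]
7. n4.idx = 10  [h.hot + 13]
8. n4.mk = false  [h.hot > -3]
9. n4.pre = "vvy"  ["v" ++ e.acc]
10. n4.sig = false  [h.hot > -3]
11. n7.env = true  [not S.mk]
12. n7.wid = "nvvy"  ["n" ++ S.pre]
13. n8.acc = 0  [terminal]
14. n9.hot = 11  [terminal]
15. n7.mk = 29  [c.acc * -1 + 29]
16. n2.mk = 11  [(if B₀.env then B₁.mk else S.idx) - 18]
17. n10.lab = 27  [B.mk * -1 + 38]
18. n11.depth = 30  [30]
19. n11.hot = 30  [30]
20. n11.off = true  [A.lab > 26]
21. n12.acc = "uu"  [terminal]
22. n11.live = "zz"  ["zz"]
23. n14.hot = 28  [terminal]
24. n15.acc = 19  [terminal]
25. n16.hot = 6  [terminal]
26. n13.sig = -9  [h.hot * -2 + 47]
27. n13.depth = true  [c.acc > 18]
28. n13.tag = -4  [h.hot * -2 + 52]
29. n13.off = 6  [6]
30. n17.live = 19  [len(C.live) + 17]
31. n18.acc = "yr"  [terminal]
32. n19.acc = "xq"  [terminal]
33. n20.hot = 3  [terminal]
34. n17.hot = false  [g.hot == E.live]
35. n10.depth = -7  [len(C.live) - 9]
36. n10.val = 15  [D.tag + 19]
37. n10.ok = 4  [(if E.hot then D.off else D.sig) + 13]
38. n21.acc = "wn"  [terminal]
39. n1.depth = 5  [A₀.lab - 19]
40. n1.val = -2  [A₁.val - 17]
41. n1.ok = -9  [A₁.depth + A₀.lab - 26]
42. n0.idx = -9  [A.val + A.ok + 2]
43. n0.mk = true  [A.depth == 5]
44. n0.pre = "rw"  ["rw"]
45. n0.sig = true  [A.depth > 4]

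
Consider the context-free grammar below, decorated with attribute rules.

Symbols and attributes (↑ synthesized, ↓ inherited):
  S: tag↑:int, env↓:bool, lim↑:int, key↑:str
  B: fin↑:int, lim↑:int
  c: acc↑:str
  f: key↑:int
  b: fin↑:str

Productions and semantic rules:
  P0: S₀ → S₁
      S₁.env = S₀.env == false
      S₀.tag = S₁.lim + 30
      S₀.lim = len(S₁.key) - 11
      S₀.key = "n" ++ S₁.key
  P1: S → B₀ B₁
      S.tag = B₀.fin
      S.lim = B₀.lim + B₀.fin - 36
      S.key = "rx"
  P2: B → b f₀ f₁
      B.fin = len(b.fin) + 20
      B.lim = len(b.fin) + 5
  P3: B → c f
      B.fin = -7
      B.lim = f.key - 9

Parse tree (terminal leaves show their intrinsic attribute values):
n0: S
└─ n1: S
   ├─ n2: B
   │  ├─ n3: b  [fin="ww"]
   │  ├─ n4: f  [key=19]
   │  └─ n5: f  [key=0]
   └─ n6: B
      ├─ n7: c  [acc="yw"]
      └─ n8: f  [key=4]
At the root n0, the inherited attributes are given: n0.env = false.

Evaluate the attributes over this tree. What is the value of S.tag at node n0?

1. n0.env = false  [given at root]
2. n1.env = true  [S₀.env == false]
3. n3.fin = "ww"  [terminal]
4. n4.key = 19  [terminal]
5. n5.key = 0  [terminal]
6. n2.fin = 22  [len(b.fin) + 20]
7. n2.lim = 7  [len(b.fin) + 5]
8. n7.acc = "yw"  [terminal]
9. n8.key = 4  [terminal]
10. n6.fin = -7  [-7]
11. n6.lim = -5  [f.key - 9]
12. n1.tag = 22  [B₀.fin]
13. n1.lim = -7  [B₀.lim + B₀.fin - 36]
14. n1.key = "rx"  ["rx"]
15. n0.tag = 23  [S₁.lim + 30]
16. n0.lim = -9  [len(S₁.key) - 11]
17. n0.key = "nrx"  ["n" ++ S₁.key]

23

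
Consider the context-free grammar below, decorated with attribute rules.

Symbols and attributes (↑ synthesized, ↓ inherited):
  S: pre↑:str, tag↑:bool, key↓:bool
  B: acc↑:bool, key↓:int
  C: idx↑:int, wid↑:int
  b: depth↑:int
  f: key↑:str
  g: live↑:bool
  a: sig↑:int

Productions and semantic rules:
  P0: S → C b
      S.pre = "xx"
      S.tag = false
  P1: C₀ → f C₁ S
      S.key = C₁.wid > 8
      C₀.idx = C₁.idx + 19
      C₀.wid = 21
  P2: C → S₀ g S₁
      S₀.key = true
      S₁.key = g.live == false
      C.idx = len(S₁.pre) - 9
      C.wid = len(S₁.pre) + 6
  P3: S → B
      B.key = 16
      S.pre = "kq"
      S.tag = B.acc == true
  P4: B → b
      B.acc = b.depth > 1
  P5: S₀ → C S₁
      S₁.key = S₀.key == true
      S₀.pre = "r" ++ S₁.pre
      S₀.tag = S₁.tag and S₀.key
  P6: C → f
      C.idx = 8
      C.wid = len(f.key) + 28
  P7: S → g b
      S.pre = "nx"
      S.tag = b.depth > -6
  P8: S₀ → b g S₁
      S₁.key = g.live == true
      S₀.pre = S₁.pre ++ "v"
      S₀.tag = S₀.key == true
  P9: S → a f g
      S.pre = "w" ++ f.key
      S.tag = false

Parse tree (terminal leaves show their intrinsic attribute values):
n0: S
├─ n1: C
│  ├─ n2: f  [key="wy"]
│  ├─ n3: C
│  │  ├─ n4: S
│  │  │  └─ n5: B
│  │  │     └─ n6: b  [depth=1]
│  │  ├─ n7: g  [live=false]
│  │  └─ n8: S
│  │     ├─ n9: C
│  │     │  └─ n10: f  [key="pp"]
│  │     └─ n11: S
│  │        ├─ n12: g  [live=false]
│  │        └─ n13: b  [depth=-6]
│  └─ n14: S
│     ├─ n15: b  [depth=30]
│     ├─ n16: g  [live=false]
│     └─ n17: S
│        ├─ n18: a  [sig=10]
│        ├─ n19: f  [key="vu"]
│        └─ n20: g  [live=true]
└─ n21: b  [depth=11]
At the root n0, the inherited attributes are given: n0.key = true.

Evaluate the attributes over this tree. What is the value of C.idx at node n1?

1. n0.key = true  [given at root]
2. n2.key = "wy"  [terminal]
3. n4.key = true  [true]
4. n5.key = 16  [16]
5. n6.depth = 1  [terminal]
6. n5.acc = false  [b.depth > 1]
7. n4.pre = "kq"  ["kq"]
8. n4.tag = false  [B.acc == true]
9. n7.live = false  [terminal]
10. n8.key = true  [g.live == false]
11. n10.key = "pp"  [terminal]
12. n9.idx = 8  [8]
13. n9.wid = 30  [len(f.key) + 28]
14. n11.key = true  [S₀.key == true]
15. n12.live = false  [terminal]
16. n13.depth = -6  [terminal]
17. n11.pre = "nx"  ["nx"]
18. n11.tag = false  [b.depth > -6]
19. n8.pre = "rnx"  ["r" ++ S₁.pre]
20. n8.tag = false  [S₁.tag and S₀.key]
21. n3.idx = -6  [len(S₁.pre) - 9]
22. n3.wid = 9  [len(S₁.pre) + 6]
23. n14.key = true  [C₁.wid > 8]
24. n15.depth = 30  [terminal]
25. n16.live = false  [terminal]
26. n17.key = false  [g.live == true]
27. n18.sig = 10  [terminal]
28. n19.key = "vu"  [terminal]
29. n20.live = true  [terminal]
30. n17.pre = "wvu"  ["w" ++ f.key]
31. n17.tag = false  [false]
32. n14.pre = "wvuv"  [S₁.pre ++ "v"]
33. n14.tag = true  [S₀.key == true]
34. n1.idx = 13  [C₁.idx + 19]
35. n1.wid = 21  [21]
36. n21.depth = 11  [terminal]
37. n0.pre = "xx"  ["xx"]
38. n0.tag = false  [false]

13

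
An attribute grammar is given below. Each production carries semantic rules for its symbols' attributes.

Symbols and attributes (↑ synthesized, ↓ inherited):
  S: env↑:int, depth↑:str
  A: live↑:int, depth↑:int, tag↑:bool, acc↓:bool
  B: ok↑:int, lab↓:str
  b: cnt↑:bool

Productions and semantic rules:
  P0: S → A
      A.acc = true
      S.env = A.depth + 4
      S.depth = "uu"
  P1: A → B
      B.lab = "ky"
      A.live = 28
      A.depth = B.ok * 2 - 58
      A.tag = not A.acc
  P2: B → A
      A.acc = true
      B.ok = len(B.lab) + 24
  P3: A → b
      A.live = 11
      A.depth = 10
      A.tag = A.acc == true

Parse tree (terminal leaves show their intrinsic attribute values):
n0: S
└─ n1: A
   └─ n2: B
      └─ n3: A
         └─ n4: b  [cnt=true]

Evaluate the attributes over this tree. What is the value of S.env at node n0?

-2

1. n1.acc = true  [true]
2. n2.lab = "ky"  ["ky"]
3. n3.acc = true  [true]
4. n4.cnt = true  [terminal]
5. n3.live = 11  [11]
6. n3.depth = 10  [10]
7. n3.tag = true  [A.acc == true]
8. n2.ok = 26  [len(B.lab) + 24]
9. n1.live = 28  [28]
10. n1.depth = -6  [B.ok * 2 - 58]
11. n1.tag = false  [not A.acc]
12. n0.env = -2  [A.depth + 4]
13. n0.depth = "uu"  ["uu"]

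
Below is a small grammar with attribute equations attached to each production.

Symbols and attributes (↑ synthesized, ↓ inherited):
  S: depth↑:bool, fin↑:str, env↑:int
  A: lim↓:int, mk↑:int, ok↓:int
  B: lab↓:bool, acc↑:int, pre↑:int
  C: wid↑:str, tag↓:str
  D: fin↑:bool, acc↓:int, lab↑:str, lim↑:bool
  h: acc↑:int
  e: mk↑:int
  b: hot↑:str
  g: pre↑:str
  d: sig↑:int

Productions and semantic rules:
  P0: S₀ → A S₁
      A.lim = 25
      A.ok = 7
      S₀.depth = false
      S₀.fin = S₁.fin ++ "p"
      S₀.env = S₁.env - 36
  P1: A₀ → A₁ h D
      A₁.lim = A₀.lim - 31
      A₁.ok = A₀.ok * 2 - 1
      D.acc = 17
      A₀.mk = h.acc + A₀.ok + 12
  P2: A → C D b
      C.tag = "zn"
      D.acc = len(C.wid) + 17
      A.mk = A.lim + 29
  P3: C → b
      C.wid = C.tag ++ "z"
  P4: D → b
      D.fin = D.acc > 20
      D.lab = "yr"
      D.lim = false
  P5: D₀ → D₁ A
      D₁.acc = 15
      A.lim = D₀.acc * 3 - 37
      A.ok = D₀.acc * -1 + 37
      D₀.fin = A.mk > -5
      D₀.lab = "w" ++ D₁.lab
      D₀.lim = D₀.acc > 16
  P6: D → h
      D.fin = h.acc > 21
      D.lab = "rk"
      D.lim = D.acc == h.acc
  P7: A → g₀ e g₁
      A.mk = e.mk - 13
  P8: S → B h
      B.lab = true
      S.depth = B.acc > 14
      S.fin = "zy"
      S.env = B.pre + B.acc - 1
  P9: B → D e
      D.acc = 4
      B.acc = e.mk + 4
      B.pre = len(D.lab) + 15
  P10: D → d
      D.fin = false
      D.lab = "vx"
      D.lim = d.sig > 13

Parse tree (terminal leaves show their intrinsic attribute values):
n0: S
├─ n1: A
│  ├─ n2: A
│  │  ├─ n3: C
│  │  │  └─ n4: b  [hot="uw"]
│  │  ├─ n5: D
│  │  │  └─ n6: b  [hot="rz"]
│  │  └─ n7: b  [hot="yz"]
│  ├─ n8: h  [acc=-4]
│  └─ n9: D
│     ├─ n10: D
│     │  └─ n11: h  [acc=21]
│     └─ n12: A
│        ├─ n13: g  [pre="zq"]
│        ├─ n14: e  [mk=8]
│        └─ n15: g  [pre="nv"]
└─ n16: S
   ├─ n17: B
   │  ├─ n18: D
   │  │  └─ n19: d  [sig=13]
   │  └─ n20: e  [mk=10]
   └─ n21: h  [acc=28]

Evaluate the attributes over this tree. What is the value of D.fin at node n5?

false

1. n1.lim = 25  [25]
2. n1.ok = 7  [7]
3. n2.lim = -6  [A₀.lim - 31]
4. n2.ok = 13  [A₀.ok * 2 - 1]
5. n3.tag = "zn"  ["zn"]
6. n4.hot = "uw"  [terminal]
7. n3.wid = "znz"  [C.tag ++ "z"]
8. n5.acc = 20  [len(C.wid) + 17]
9. n6.hot = "rz"  [terminal]
10. n5.fin = false  [D.acc > 20]
11. n5.lab = "yr"  ["yr"]
12. n5.lim = false  [false]
13. n7.hot = "yz"  [terminal]
14. n2.mk = 23  [A.lim + 29]
15. n8.acc = -4  [terminal]
16. n9.acc = 17  [17]
17. n10.acc = 15  [15]
18. n11.acc = 21  [terminal]
19. n10.fin = false  [h.acc > 21]
20. n10.lab = "rk"  ["rk"]
21. n10.lim = false  [D.acc == h.acc]
22. n12.lim = 14  [D₀.acc * 3 - 37]
23. n12.ok = 20  [D₀.acc * -1 + 37]
24. n13.pre = "zq"  [terminal]
25. n14.mk = 8  [terminal]
26. n15.pre = "nv"  [terminal]
27. n12.mk = -5  [e.mk - 13]
28. n9.fin = false  [A.mk > -5]
29. n9.lab = "wrk"  ["w" ++ D₁.lab]
30. n9.lim = true  [D₀.acc > 16]
31. n1.mk = 15  [h.acc + A₀.ok + 12]
32. n17.lab = true  [true]
33. n18.acc = 4  [4]
34. n19.sig = 13  [terminal]
35. n18.fin = false  [false]
36. n18.lab = "vx"  ["vx"]
37. n18.lim = false  [d.sig > 13]
38. n20.mk = 10  [terminal]
39. n17.acc = 14  [e.mk + 4]
40. n17.pre = 17  [len(D.lab) + 15]
41. n21.acc = 28  [terminal]
42. n16.depth = false  [B.acc > 14]
43. n16.fin = "zy"  ["zy"]
44. n16.env = 30  [B.pre + B.acc - 1]
45. n0.depth = false  [false]
46. n0.fin = "zyp"  [S₁.fin ++ "p"]
47. n0.env = -6  [S₁.env - 36]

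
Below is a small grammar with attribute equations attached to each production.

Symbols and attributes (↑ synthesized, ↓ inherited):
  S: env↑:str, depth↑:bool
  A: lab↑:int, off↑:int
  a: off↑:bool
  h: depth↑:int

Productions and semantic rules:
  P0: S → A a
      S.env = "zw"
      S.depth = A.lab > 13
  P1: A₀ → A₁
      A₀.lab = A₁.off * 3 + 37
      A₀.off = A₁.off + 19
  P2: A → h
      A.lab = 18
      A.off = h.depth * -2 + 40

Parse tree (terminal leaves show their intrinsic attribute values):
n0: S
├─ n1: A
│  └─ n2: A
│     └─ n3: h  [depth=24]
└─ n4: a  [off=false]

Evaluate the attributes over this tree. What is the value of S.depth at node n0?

false

1. n3.depth = 24  [terminal]
2. n2.lab = 18  [18]
3. n2.off = -8  [h.depth * -2 + 40]
4. n1.lab = 13  [A₁.off * 3 + 37]
5. n1.off = 11  [A₁.off + 19]
6. n4.off = false  [terminal]
7. n0.env = "zw"  ["zw"]
8. n0.depth = false  [A.lab > 13]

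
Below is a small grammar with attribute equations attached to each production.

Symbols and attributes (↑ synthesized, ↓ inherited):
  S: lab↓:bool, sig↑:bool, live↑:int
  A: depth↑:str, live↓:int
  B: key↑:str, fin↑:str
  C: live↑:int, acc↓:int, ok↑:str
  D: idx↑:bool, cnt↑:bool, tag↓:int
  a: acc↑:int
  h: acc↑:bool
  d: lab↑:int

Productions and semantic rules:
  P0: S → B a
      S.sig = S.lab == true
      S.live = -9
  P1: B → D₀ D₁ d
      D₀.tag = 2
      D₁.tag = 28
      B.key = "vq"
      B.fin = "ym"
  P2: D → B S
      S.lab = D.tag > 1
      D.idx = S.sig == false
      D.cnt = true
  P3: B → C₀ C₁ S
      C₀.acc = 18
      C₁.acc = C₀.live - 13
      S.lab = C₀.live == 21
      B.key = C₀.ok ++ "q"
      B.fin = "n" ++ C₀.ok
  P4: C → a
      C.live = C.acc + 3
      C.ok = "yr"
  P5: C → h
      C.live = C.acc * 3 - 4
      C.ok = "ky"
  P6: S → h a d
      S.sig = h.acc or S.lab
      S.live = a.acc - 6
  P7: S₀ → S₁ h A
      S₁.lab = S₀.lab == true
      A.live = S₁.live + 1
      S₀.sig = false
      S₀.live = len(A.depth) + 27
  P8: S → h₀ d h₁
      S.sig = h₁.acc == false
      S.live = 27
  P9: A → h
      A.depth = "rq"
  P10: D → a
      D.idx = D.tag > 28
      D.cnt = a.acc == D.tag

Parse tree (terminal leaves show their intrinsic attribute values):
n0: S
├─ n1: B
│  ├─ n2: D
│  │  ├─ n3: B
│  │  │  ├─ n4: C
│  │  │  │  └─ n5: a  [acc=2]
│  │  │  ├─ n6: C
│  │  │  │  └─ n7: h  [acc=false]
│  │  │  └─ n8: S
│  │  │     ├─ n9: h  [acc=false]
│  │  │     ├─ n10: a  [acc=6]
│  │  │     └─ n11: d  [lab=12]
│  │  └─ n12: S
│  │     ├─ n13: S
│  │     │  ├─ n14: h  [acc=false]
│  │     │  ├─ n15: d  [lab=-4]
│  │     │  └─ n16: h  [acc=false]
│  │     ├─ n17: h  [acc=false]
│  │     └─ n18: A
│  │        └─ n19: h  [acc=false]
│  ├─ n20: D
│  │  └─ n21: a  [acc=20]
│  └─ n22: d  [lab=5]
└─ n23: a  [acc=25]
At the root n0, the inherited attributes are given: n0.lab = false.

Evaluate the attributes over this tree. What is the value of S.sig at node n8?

1. n0.lab = false  [given at root]
2. n2.tag = 2  [2]
3. n4.acc = 18  [18]
4. n5.acc = 2  [terminal]
5. n4.live = 21  [C.acc + 3]
6. n4.ok = "yr"  ["yr"]
7. n6.acc = 8  [C₀.live - 13]
8. n7.acc = false  [terminal]
9. n6.live = 20  [C.acc * 3 - 4]
10. n6.ok = "ky"  ["ky"]
11. n8.lab = true  [C₀.live == 21]
12. n9.acc = false  [terminal]
13. n10.acc = 6  [terminal]
14. n11.lab = 12  [terminal]
15. n8.sig = true  [h.acc or S.lab]
16. n8.live = 0  [a.acc - 6]
17. n3.key = "yrq"  [C₀.ok ++ "q"]
18. n3.fin = "nyr"  ["n" ++ C₀.ok]
19. n12.lab = true  [D.tag > 1]
20. n13.lab = true  [S₀.lab == true]
21. n14.acc = false  [terminal]
22. n15.lab = -4  [terminal]
23. n16.acc = false  [terminal]
24. n13.sig = true  [h₁.acc == false]
25. n13.live = 27  [27]
26. n17.acc = false  [terminal]
27. n18.live = 28  [S₁.live + 1]
28. n19.acc = false  [terminal]
29. n18.depth = "rq"  ["rq"]
30. n12.sig = false  [false]
31. n12.live = 29  [len(A.depth) + 27]
32. n2.idx = true  [S.sig == false]
33. n2.cnt = true  [true]
34. n20.tag = 28  [28]
35. n21.acc = 20  [terminal]
36. n20.idx = false  [D.tag > 28]
37. n20.cnt = false  [a.acc == D.tag]
38. n22.lab = 5  [terminal]
39. n1.key = "vq"  ["vq"]
40. n1.fin = "ym"  ["ym"]
41. n23.acc = 25  [terminal]
42. n0.sig = false  [S.lab == true]
43. n0.live = -9  [-9]

true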